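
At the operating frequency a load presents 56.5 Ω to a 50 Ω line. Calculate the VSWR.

For a purely resistive load, VSWR = R_L/Z_0 or Z_0/R_L (whichever > 1) = 56.5/50

VSWR ≈ 1.13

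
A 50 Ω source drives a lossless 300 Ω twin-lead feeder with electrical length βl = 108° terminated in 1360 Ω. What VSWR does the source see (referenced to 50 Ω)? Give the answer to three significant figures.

VSWR ≈ 4.25

tan(βl) = -3.08
Z_in = Z_0·(Z_L + jZ_0·tanβl)/(Z_0 + jZ_L·tanβl) = 72.8 + j92.3 Ω
Γ_s = (Z_in − Z_s)/(Z_in + Z_s) = (22.8 + j92.3)/(123 + j92.3), |Γ_s| = 0.619
VSWR = (1 + |Γ_s|)/(1 − |Γ_s|)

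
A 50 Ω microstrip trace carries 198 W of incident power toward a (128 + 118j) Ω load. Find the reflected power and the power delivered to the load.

P_reflected ≈ 86.9 W; P_delivered ≈ 111 W

|Γ| = |(78 + j118)/(178 + j118)| = 0.662
|Γ|² = 0.439
P_refl = |Γ|²·P_inc = 86.9 W, P_del = (1 − |Γ|²)·P_inc = 111 W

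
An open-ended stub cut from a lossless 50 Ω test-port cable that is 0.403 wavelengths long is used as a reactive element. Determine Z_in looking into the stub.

Z_in ≈ +j71.6 Ω

βl = 2π × 0.403 = 145°
tan(βl) = -0.698
For an open-ended stub, Z_in = −jZ_0·cot(βl) = −jZ_0/tan(βl)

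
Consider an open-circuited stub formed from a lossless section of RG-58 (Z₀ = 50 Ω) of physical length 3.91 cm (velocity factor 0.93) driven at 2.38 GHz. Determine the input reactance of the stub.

X_in ≈ 29 Ω (inductive)

λ = v/f = 0.93·c / 2.38 GHz = 0.117 m
βl = 2π·l/λ = 2π × 0.334 = 120°
tan(βl) = -1.73
For an open-circuited stub, Z_in = −jZ_0·cot(βl) = −jZ_0/tan(βl)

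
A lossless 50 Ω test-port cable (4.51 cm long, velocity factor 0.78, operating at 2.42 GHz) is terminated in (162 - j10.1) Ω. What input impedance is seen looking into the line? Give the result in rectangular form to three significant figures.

Z_in ≈ 121 + j66.2 Ω

λ = v/f = 0.78·c / 2.42 GHz = 0.0967 m
βl = 2π·l/λ = 2π × 0.466 = 168°
tan(βl) = tan(168°) = -0.214
Z_in = Z_0·(Z_L + jZ_0·tanβl)/(Z_0 + jZ_L·tanβl)
     = 50·(162 − j20.8)/(47.8 − j34.7)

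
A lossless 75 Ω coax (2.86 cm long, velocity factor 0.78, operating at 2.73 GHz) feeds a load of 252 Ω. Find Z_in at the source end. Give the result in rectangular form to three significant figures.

λ = v/f = 0.78·c / 2.73 GHz = 0.0857 m
βl = 2π·l/λ = 2π × 0.334 = 120°
tan(βl) = tan(120°) = -1.72
Z_in = Z_0·(Z_L + jZ_0·tanβl)/(Z_0 + jZ_L·tanβl)
     = 75·(252 − j129)/(75 − j434)

Z_in ≈ 29 + j38.5 Ω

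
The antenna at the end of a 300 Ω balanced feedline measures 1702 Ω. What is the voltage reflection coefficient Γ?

Γ = (Z_L − Z_0)/(Z_L + Z_0) = (1702 − 300)/(1702 + 300) = 1402/2002

Γ = 0.7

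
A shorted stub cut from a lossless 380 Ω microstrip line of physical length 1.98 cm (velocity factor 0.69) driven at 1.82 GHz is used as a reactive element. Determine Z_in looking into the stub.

λ = v/f = 0.69·c / 1.82 GHz = 0.114 m
βl = 2π·l/λ = 2π × 0.174 = 62.7°
tan(βl) = 1.94
For a shorted stub, Z_in = jZ_0·tan(βl)

Z_in ≈ +j735 Ω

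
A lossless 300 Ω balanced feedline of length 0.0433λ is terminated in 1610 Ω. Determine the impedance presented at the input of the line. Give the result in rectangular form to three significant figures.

βl = 2π × 0.0433 = 15.6°
tan(βl) = tan(15.6°) = 0.279
Z_in = Z_0·(Z_L + jZ_0·tanβl)/(Z_0 + jZ_L·tanβl)
     = 300·(1610 + j83.7)/(300 + j449)

Z_in ≈ 535 − j718 Ω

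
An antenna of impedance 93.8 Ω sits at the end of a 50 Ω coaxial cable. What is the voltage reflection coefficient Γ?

Γ = 0.305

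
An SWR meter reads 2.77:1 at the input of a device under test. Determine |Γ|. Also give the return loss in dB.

|Γ| ≈ 0.469; return loss ≈ 6.57 dB

|Γ| = (S − 1)/(S + 1) = (2.77 − 1)/(2.77 + 1) = 1.77/3.77
RL = −20·log₁₀|Γ| = −20·log₁₀(0.469)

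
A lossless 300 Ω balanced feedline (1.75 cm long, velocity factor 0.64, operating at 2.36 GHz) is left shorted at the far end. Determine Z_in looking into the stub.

Z_in ≈ +j1350 Ω

λ = v/f = 0.64·c / 2.36 GHz = 0.0814 m
βl = 2π·l/λ = 2π × 0.215 = 77.4°
tan(βl) = 4.49
For a shorted stub, Z_in = jZ_0·tan(βl)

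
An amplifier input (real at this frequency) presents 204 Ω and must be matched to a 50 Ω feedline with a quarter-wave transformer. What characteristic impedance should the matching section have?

Z_qwt ≈ 101 Ω

Z_qwt = √(Z_0·R_L) = √(50 × 204) = √10200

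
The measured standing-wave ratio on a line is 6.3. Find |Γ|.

|Γ| = (S − 1)/(S + 1) = (6.3 − 1)/(6.3 + 1) = 5.3/7.3

|Γ| ≈ 0.726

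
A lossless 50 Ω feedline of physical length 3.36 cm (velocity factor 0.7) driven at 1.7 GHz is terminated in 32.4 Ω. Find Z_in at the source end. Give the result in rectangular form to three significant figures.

Z_in ≈ 75.2 − j9.19 Ω

λ = v/f = 0.7·c / 1.7 GHz = 0.124 m
βl = 2π·l/λ = 2π × 0.272 = 97.9°
tan(βl) = tan(97.9°) = -7.19
Z_in = Z_0·(Z_L + jZ_0·tanβl)/(Z_0 + jZ_L·tanβl)
     = 50·(32.4 − j359)/(50 − j233)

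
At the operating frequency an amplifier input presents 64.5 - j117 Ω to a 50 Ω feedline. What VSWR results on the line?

Γ = (Z_L − Z_0)/(Z_L + Z_0) = (14.5 − j117)/(114.5 − j117)
|Γ| = 118/164 = 0.72
VSWR = (1 + |Γ|)/(1 − |Γ|) = 1.72/0.28

VSWR ≈ 6.15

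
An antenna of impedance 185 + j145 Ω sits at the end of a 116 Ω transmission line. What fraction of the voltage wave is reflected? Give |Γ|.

Γ = (Z_L − Z_0)/(Z_L + Z_0) = (69 + j145)/(301 + j145)
|Γ| = 161/334

|Γ| ≈ 0.481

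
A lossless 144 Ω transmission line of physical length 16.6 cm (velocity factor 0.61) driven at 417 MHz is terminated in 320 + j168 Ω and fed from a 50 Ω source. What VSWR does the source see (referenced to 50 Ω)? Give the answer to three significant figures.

VSWR ≈ 3.83

λ = v/f = 0.61·c / 417 MHz = 0.439 m
βl = 2π·l/λ = 2π × 0.378 = 136°
tan(βl) = -0.96
Z_in = Z_0·(Z_L + jZ_0·tanβl)/(Z_0 + jZ_L·tanβl) = 68 + j82.5 Ω
Γ_s = (Z_in − Z_s)/(Z_in + Z_s) = (18 + j82.5)/(118 + j82.5), |Γ_s| = 0.586
VSWR = (1 + |Γ_s|)/(1 − |Γ_s|)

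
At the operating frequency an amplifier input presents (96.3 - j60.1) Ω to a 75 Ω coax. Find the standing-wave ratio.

Γ = (Z_L − Z_0)/(Z_L + Z_0) = (21.3 − j60.1)/(171.3 − j60.1)
|Γ| = 63.8/182 = 0.351
VSWR = (1 + |Γ|)/(1 − |Γ|) = 1.35/0.649

VSWR ≈ 2.08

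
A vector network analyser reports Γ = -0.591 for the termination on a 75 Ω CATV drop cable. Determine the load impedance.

Z_L ≈ 19.3 Ω

Z_L = Z_0·(1 + Γ)/(1 − Γ) = 75·(0.409)/(1.59)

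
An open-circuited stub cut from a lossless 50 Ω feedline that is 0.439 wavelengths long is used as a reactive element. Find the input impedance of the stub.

Z_in ≈ +j124 Ω

βl = 2π × 0.439 = 158°
tan(βl) = -0.403
For an open-circuited stub, Z_in = −jZ_0·cot(βl) = −jZ_0/tan(βl)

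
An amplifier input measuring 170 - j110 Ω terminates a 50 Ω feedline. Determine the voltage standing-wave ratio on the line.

VSWR ≈ 4.91

Γ = (Z_L − Z_0)/(Z_L + Z_0) = (120 − j110)/(220 − j110)
|Γ| = 163/246 = 0.662
VSWR = (1 + |Γ|)/(1 − |Γ|) = 1.66/0.338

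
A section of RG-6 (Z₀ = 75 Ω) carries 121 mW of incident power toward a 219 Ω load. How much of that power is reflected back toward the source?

Γ = (219 − 75)/(219 + 75) = 0.49
|Γ|² = 0.24
P_refl = |Γ|²·P_inc = 29 mW, P_del = (1 − |Γ|²)·P_inc = 92 mW

P_reflected ≈ 29 mW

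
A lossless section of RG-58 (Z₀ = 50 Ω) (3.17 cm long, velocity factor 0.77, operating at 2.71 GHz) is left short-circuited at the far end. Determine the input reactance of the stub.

X_in ≈ -52 Ω (capacitive)

λ = v/f = 0.77·c / 2.71 GHz = 0.0852 m
βl = 2π·l/λ = 2π × 0.372 = 134°
tan(βl) = -1.04
For a short-circuited stub, Z_in = jZ_0·tan(βl)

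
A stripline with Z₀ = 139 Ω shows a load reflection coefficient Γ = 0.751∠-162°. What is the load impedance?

Z_L = Z_0·(1 + Γ)/(1 − Γ) = 139·(0.286 − j0.232)/(1.71 + j0.232)

Z_L ≈ 20.3 − j21.6 Ω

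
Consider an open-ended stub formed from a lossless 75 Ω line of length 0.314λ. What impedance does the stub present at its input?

βl = 2π × 0.314 = 113°
tan(βl) = -2.35
For an open-ended stub, Z_in = −jZ_0·cot(βl) = −jZ_0/tan(βl)

Z_in ≈ +j31.9 Ω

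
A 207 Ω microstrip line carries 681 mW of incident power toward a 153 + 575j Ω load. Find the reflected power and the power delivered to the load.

|Γ| = |(-54 + j575)/(360 + j575)| = 0.851
|Γ|² = 0.725
P_refl = |Γ|²·P_inc = 494 mW, P_del = (1 − |Γ|²)·P_inc = 187 mW

P_reflected ≈ 494 mW; P_delivered ≈ 187 mW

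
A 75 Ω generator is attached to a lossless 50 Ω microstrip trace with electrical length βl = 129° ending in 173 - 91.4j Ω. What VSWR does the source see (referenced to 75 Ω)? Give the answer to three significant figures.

VSWR ≈ 4.83

tan(βl) = -1.23
Z_in = Z_0·(Z_L + jZ_0·tanβl)/(Z_0 + jZ_L·tanβl) = 22 + j47 Ω
Γ_s = (Z_in − Z_s)/(Z_in + Z_s) = (-53 + j47)/(97 + j47), |Γ_s| = 0.657
VSWR = (1 + |Γ_s|)/(1 − |Γ_s|)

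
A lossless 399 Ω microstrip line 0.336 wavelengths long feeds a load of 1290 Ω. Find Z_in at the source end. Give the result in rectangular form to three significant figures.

βl = 2π × 0.336 = 121°
tan(βl) = tan(121°) = -1.67
Z_in = Z_0·(Z_L + jZ_0·tanβl)/(Z_0 + jZ_L·tanβl)
     = 399·(1290 − j665)/(399 − j2150)

Z_in ≈ 162 + j209 Ω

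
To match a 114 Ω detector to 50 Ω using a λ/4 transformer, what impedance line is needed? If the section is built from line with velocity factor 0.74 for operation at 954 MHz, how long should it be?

Z_qwt ≈ 75.5 Ω; length ≈ 5.82 cm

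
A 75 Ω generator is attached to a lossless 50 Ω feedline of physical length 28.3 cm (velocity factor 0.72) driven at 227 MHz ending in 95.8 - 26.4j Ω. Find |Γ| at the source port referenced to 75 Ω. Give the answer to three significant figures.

|Γ| ≈ 0.481

λ = v/f = 0.72·c / 227 MHz = 0.952 m
βl = 2π·l/λ = 2π × 0.297 = 107°
tan(βl) = -3.26
Z_in = Z_0·(Z_L + jZ_0·tanβl)/(Z_0 + jZ_L·tanβl) = 28.2 + j18.6 Ω
Γ_s = (Z_in − Z_s)/(Z_in + Z_s) = (-46.8 + j18.6)/(103 + j18.6), |Γ_s| = 0.481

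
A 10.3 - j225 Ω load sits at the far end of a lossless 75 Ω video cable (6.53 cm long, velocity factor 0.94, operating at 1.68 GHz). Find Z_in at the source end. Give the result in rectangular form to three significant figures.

Z_in ≈ 7.61 + j190 Ω

λ = v/f = 0.94·c / 1.68 GHz = 0.168 m
βl = 2π·l/λ = 2π × 0.389 = 140°
tan(βl) = tan(140°) = -0.838
Z_in = Z_0·(Z_L + jZ_0·tanβl)/(Z_0 + jZ_L·tanβl)
     = 75·(10.3 − j288)/(-113 − j8.63)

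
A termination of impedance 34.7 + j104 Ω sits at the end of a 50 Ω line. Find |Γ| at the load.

|Γ| ≈ 0.784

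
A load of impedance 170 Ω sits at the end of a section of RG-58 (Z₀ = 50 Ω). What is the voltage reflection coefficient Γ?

Γ = 0.545

Γ = (Z_L − Z_0)/(Z_L + Z_0) = (170 − 50)/(170 + 50) = 120/220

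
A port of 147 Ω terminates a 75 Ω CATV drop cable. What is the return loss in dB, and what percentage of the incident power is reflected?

Γ = (147 − 75)/(147 + 75) = 0.324
RL = −20·log₁₀(0.324) = 9.78 dB
P_refl/P_inc = |Γ|² = 0.105

RL ≈ 9.78 dB; 10.5% of incident power reflected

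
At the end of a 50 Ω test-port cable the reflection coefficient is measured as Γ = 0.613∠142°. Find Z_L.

Z_L = Z_0·(1 + Γ)/(1 − Γ) = 50·(0.517 + j0.377)/(1.48 − j0.377)

Z_L ≈ 13.3 + j16.1 Ω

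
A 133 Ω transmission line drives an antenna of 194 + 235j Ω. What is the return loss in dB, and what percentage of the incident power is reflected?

RL ≈ 4.39 dB; 36.4% of incident power reflected

Γ = (61 + j235)/(327 + j235), |Γ| = 0.603
RL = −20·log₁₀(0.603) = 4.39 dB
P_refl/P_inc = |Γ|² = 0.364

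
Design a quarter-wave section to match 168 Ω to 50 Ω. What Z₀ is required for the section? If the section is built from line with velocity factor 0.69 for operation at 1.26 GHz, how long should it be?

Z_qwt = √(Z_0·R_L) = √(50 × 168) = √8400
λ = 0.69·c/f = 0.164 m, so l = λ/4 = 0.0411 m

Z_qwt ≈ 91.7 Ω; length ≈ 4.11 cm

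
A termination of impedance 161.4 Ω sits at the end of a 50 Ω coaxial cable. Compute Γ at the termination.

Γ = 0.527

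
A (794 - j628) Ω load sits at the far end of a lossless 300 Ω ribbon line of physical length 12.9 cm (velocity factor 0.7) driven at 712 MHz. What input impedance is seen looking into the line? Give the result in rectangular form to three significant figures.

λ = v/f = 0.7·c / 712 MHz = 0.295 m
βl = 2π·l/λ = 2π × 0.437 = 157°
tan(βl) = tan(157°) = -0.415
Z_in = Z_0·(Z_L + jZ_0·tanβl)/(Z_0 + jZ_L·tanβl)
     = 300·(794 − j753)/(39.3 − j330)

Z_in ≈ 760 + j632 Ω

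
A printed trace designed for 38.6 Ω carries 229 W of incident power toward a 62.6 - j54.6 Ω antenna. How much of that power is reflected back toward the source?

|Γ| = |(24 − j54.6)/(101.2 − j54.6)| = 0.519
|Γ|² = 0.269
P_refl = |Γ|²·P_inc = 61.6 W, P_del = (1 − |Γ|²)·P_inc = 167 W

P_reflected ≈ 61.6 W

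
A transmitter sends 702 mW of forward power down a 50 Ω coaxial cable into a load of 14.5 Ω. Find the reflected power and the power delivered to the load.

P_reflected ≈ 213 mW; P_delivered ≈ 489 mW

Γ = (14.5 − 50)/(14.5 + 50) = -0.55
|Γ|² = 0.303
P_refl = |Γ|²·P_inc = 213 mW, P_del = (1 − |Γ|²)·P_inc = 489 mW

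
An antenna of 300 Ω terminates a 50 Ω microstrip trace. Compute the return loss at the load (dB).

Γ = (300 − 50)/(300 + 50) = 0.714
RL = −20·log₁₀|Γ| = −20·log₁₀(0.714)

RL ≈ 2.92 dB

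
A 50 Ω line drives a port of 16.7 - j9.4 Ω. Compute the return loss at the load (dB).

Γ = (-33.3 − j9.4)/(66.7 − j9.4), |Γ| = 0.514
RL = −20·log₁₀|Γ| = −20·log₁₀(0.514)

RL ≈ 5.79 dB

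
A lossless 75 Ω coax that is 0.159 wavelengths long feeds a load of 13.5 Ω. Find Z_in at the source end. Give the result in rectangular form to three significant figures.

Z_in ≈ 42.8 + j105 Ω

βl = 2π × 0.159 = 57.2°
tan(βl) = tan(57.2°) = 1.55
Z_in = Z_0·(Z_L + jZ_0·tanβl)/(Z_0 + jZ_L·tanβl)
     = 75·(13.5 + j117)/(75 + j21)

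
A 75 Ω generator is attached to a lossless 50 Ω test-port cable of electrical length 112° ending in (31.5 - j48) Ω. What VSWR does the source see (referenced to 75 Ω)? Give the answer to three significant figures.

VSWR ≈ 2.91

tan(βl) = -2.48
Z_in = Z_0·(Z_L + jZ_0·tanβl)/(Z_0 + jZ_L·tanβl) = 51.9 + j66 Ω
Γ_s = (Z_in − Z_s)/(Z_in + Z_s) = (-23.1 + j66)/(127 + j66), |Γ_s| = 0.489
VSWR = (1 + |Γ_s|)/(1 − |Γ_s|)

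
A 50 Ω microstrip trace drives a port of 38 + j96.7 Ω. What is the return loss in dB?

Γ = (-12 + j96.7)/(88 + j96.7), |Γ| = 0.745
RL = −20·log₁₀|Γ| = −20·log₁₀(0.745)

RL ≈ 2.55 dB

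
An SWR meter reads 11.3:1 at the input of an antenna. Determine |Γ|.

|Γ| ≈ 0.837

|Γ| = (S − 1)/(S + 1) = (11.3 − 1)/(11.3 + 1) = 10.3/12.3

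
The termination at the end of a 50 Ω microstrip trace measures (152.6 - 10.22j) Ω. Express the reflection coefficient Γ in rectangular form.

Γ ≈ 0.508 − j0.0248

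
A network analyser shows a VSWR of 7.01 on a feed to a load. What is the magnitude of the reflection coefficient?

|Γ| ≈ 0.75

|Γ| = (S − 1)/(S + 1) = (7.01 − 1)/(7.01 + 1) = 6.01/8.01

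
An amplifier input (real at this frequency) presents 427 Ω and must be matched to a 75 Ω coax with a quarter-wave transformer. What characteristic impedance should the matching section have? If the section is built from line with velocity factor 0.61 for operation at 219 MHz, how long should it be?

Z_qwt ≈ 179 Ω; length ≈ 20.9 cm

Z_qwt = √(Z_0·R_L) = √(75 × 427) = √32020
λ = 0.61·c/f = 0.836 m, so l = λ/4 = 0.209 m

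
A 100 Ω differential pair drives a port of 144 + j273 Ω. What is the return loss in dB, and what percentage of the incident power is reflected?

Γ = (44 + j273)/(244 + j273), |Γ| = 0.755
RL = −20·log₁₀(0.755) = 2.44 dB
P_refl/P_inc = |Γ|² = 0.57

RL ≈ 2.44 dB; 57% of incident power reflected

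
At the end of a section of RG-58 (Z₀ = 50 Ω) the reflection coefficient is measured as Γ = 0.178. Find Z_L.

Z_L ≈ 71.7 Ω

Z_L = Z_0·(1 + Γ)/(1 − Γ) = 50·(1.18)/(0.822)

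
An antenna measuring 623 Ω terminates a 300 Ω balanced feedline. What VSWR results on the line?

Γ = (623 − 300)/(623 + 300) = 0.35
VSWR = (1 + 0.35)/(1 − 0.35)

VSWR ≈ 2.08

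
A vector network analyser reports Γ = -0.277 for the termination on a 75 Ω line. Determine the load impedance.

Z_L = Z_0·(1 + Γ)/(1 − Γ) = 75·(0.723)/(1.28)

Z_L ≈ 42.5 Ω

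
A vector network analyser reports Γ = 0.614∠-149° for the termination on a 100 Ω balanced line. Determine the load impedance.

Z_L ≈ 25.6 − j26 Ω

Z_L = Z_0·(1 + Γ)/(1 − Γ) = 100·(0.474 − j0.316)/(1.53 + j0.316)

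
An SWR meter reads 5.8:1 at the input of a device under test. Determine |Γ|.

|Γ| = (S − 1)/(S + 1) = (5.8 − 1)/(5.8 + 1) = 4.8/6.8

|Γ| ≈ 0.706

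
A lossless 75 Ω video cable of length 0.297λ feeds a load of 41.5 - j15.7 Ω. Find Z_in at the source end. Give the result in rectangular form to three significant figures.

Z_in ≈ 144 − j1.85 Ω

βl = 2π × 0.297 = 107°
tan(βl) = tan(107°) = -3.29
Z_in = Z_0·(Z_L + jZ_0·tanβl)/(Z_0 + jZ_L·tanβl)
     = 75·(41.5 − j262)/(23.4 − j136)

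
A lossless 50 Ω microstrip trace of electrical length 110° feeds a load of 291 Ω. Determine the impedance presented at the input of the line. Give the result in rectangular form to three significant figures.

Z_in ≈ 9.69 + j17.6 Ω

tan(βl) = tan(110°) = -2.75
Z_in = Z_0·(Z_L + jZ_0·tanβl)/(Z_0 + jZ_L·tanβl)
     = 50·(291 − j137)/(50 − j800)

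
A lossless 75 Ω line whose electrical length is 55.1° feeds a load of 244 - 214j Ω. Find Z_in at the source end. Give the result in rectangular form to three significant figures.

tan(βl) = tan(55.1°) = 1.43
Z_in = Z_0·(Z_L + jZ_0·tanβl)/(Z_0 + jZ_L·tanβl)
     = 75·(244 − j106)/(382 + j350)

Z_in ≈ 15.6 − j35.2 Ω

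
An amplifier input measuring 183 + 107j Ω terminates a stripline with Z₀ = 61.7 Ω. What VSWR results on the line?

Γ = (Z_L − Z_0)/(Z_L + Z_0) = (121.3 + j107)/(244.7 + j107)
|Γ| = 162/267 = 0.606
VSWR = (1 + |Γ|)/(1 − |Γ|) = 1.61/0.394

VSWR ≈ 4.07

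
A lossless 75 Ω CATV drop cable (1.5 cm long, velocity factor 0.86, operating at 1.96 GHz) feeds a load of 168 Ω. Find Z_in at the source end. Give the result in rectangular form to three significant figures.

λ = v/f = 0.86·c / 1.96 GHz = 0.132 m
βl = 2π·l/λ = 2π × 0.114 = 41°
tan(βl) = tan(41°) = 0.87
Z_in = Z_0·(Z_L + jZ_0·tanβl)/(Z_0 + jZ_L·tanβl)
     = 75·(168 + j65.2)/(75 + j146)

Z_in ≈ 61.5 − j54.6 Ω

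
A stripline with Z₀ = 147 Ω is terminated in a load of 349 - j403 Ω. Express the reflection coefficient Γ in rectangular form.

Γ ≈ 0.643 − j0.29

Γ = (Z_L − Z_0)/(Z_L + Z_0) = (202 − j403)/(496 − j403)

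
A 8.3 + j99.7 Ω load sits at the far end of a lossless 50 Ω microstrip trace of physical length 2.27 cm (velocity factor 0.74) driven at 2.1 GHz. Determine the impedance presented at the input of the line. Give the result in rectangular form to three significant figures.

Z_in ≈ 2.76 − j40.7 Ω

λ = v/f = 0.74·c / 2.1 GHz = 0.106 m
βl = 2π·l/λ = 2π × 0.215 = 77.3°
tan(βl) = tan(77.3°) = 4.44
Z_in = Z_0·(Z_L + jZ_0·tanβl)/(Z_0 + jZ_L·tanβl)
     = 50·(8.3 + j322)/(-393 + j36.8)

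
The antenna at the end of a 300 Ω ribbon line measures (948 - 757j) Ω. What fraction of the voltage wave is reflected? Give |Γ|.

|Γ| ≈ 0.683

Γ = (Z_L − Z_0)/(Z_L + Z_0) = (648 − j757)/(1248 − j757)
|Γ| = 996/1460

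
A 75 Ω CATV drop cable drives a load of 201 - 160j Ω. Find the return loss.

RL ≈ 3.9 dB

Γ = (126 − j160)/(276 − j160), |Γ| = 0.638
RL = −20·log₁₀|Γ| = −20·log₁₀(0.638)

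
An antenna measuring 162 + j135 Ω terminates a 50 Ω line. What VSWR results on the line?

VSWR ≈ 5.62

Γ = (Z_L − Z_0)/(Z_L + Z_0) = (112 + j135)/(212 + j135)
|Γ| = 175/251 = 0.698
VSWR = (1 + |Γ|)/(1 − |Γ|) = 1.7/0.302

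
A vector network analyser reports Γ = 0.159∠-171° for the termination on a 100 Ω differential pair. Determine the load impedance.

Z_L ≈ 72.8 − j3.71 Ω

Z_L = Z_0·(1 + Γ)/(1 − Γ) = 100·(0.843 − j0.0249)/(1.16 + j0.0249)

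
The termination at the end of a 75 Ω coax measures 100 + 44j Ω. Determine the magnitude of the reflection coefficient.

Γ = (Z_L − Z_0)/(Z_L + Z_0) = (25 + j44)/(175 + j44)
|Γ| = 50.6/180

|Γ| ≈ 0.28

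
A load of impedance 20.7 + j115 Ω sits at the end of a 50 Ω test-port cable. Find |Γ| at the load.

|Γ| ≈ 0.879

Γ = (Z_L − Z_0)/(Z_L + Z_0) = (-29.3 + j115)/(70.7 + j115)
|Γ| = 119/135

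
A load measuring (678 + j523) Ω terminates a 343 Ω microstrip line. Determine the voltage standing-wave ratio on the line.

VSWR ≈ 3.36

Γ = (Z_L − Z_0)/(Z_L + Z_0) = (335 + j523)/(1021 + j523)
|Γ| = 621/1150 = 0.541
VSWR = (1 + |Γ|)/(1 − |Γ|) = 1.54/0.459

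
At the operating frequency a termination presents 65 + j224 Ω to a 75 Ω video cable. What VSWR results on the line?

VSWR ≈ 12.2

Γ = (Z_L − Z_0)/(Z_L + Z_0) = (-10 + j224)/(140 + j224)
|Γ| = 224/264 = 0.849
VSWR = (1 + |Γ|)/(1 − |Γ|) = 1.85/0.151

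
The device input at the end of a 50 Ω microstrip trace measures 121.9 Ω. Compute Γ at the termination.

Γ = 0.418

Γ = (Z_L − Z_0)/(Z_L + Z_0) = (121.9 − 50)/(121.9 + 50) = 71.9/171.9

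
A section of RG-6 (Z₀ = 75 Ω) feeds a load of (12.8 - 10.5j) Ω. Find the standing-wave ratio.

VSWR ≈ 5.98

Γ = (Z_L − Z_0)/(Z_L + Z_0) = (-62.2 − j10.5)/(87.8 − j10.5)
|Γ| = 63.1/88.4 = 0.713
VSWR = (1 + |Γ|)/(1 − |Γ|) = 1.71/0.287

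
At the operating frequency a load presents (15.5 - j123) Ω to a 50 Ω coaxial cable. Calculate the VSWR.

VSWR ≈ 23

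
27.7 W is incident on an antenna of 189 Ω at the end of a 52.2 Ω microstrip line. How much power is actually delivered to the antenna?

P_delivered ≈ 18.8 W

Γ = (189 − 52.2)/(189 + 52.2) = 0.567
|Γ|² = 0.322
P_refl = |Γ|²·P_inc = 8.91 W, P_del = (1 − |Γ|²)·P_inc = 18.8 W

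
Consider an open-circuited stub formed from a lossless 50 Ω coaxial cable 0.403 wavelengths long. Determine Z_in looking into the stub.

Z_in ≈ +j71.6 Ω

βl = 2π × 0.403 = 145°
tan(βl) = -0.698
For an open-circuited stub, Z_in = −jZ_0·cot(βl) = −jZ_0/tan(βl)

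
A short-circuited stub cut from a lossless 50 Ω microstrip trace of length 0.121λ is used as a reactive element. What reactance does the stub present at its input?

βl = 2π × 0.121 = 43.6°
tan(βl) = 0.951
For a short-circuited stub, Z_in = jZ_0·tan(βl)

X_in ≈ 47.5 Ω (inductive)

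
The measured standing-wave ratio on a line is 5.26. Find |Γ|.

|Γ| ≈ 0.681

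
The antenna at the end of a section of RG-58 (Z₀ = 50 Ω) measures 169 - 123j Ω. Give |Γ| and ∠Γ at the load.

Γ = (Z_L − Z_0)/(Z_L + Z_0) = (119 − j123)/(219 − j123)
|Γ| = 171/251 = 0.681

Γ ≈ 0.681 ∠ -16.6°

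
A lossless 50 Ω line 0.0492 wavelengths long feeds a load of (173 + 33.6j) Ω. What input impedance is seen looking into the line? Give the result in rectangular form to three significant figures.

Z_in ≈ 104 − j82.8 Ω

βl = 2π × 0.0492 = 17.7°
tan(βl) = tan(17.7°) = 0.319
Z_in = Z_0·(Z_L + jZ_0·tanβl)/(Z_0 + jZ_L·tanβl)
     = 50·(173 + j49.6)/(39.3 + j55.3)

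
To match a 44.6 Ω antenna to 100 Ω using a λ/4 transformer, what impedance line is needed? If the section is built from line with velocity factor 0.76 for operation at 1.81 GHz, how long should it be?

Z_qwt = √(Z_0·R_L) = √(100 × 44.6) = √4460
λ = 0.76·c/f = 0.126 m, so l = λ/4 = 0.0315 m

Z_qwt ≈ 66.8 Ω; length ≈ 3.15 cm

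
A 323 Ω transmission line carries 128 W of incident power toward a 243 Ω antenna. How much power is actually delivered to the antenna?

Γ = (243 − 323)/(243 + 323) = -0.141
|Γ|² = 0.02
P_refl = |Γ|²·P_inc = 2.56 W, P_del = (1 − |Γ|²)·P_inc = 125 W

P_delivered ≈ 125 W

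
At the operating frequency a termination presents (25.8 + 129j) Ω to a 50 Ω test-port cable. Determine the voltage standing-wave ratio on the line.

VSWR ≈ 15.3

Γ = (Z_L − Z_0)/(Z_L + Z_0) = (-24.2 + j129)/(75.8 + j129)
|Γ| = 131/150 = 0.877
VSWR = (1 + |Γ|)/(1 − |Γ|) = 1.88/0.123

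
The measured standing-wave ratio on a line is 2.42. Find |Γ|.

|Γ| = (S − 1)/(S + 1) = (2.42 − 1)/(2.42 + 1) = 1.42/3.42

|Γ| ≈ 0.415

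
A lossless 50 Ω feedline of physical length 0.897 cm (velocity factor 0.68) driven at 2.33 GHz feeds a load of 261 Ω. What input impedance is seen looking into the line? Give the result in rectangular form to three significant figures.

λ = v/f = 0.68·c / 2.33 GHz = 0.0876 m
βl = 2π·l/λ = 2π × 0.102 = 36.9°
tan(βl) = tan(36.9°) = 0.75
Z_in = Z_0·(Z_L + jZ_0·tanβl)/(Z_0 + jZ_L·tanβl)
     = 50·(261 + j37.5)/(50 + j196)

Z_in ≈ 25 − j60.3 Ω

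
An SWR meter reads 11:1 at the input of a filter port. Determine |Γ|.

|Γ| = (S − 1)/(S + 1) = (11 − 1)/(11 + 1) = 10/12

|Γ| ≈ 0.833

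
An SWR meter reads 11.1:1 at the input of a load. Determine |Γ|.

|Γ| = (S − 1)/(S + 1) = (11.1 − 1)/(11.1 + 1) = 10.1/12.1

|Γ| ≈ 0.835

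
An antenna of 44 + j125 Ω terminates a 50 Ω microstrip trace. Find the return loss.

Γ = (-6 + j125)/(94 + j125), |Γ| = 0.8
RL = −20·log₁₀|Γ| = −20·log₁₀(0.8)

RL ≈ 1.94 dB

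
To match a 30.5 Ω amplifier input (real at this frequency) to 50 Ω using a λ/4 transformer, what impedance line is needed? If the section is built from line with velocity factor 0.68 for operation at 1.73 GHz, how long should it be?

Z_qwt ≈ 39.1 Ω; length ≈ 2.95 cm

Z_qwt = √(Z_0·R_L) = √(50 × 30.5) = √1525
λ = 0.68·c/f = 0.118 m, so l = λ/4 = 0.0295 m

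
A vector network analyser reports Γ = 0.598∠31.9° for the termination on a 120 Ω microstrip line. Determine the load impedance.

Z_L ≈ 225 + j222 Ω

Z_L = Z_0·(1 + Γ)/(1 − Γ) = 120·(1.51 + j0.316)/(0.492 − j0.316)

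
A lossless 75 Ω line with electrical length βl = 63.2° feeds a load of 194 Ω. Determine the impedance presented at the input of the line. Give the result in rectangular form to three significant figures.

tan(βl) = tan(63.2°) = 1.98
Z_in = Z_0·(Z_L + jZ_0·tanβl)/(Z_0 + jZ_L·tanβl)
     = 75·(194 + j148)/(75 + j384)

Z_in ≈ 35.1 − j31 Ω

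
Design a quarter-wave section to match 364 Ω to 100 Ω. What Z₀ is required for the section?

Z_qwt = √(Z_0·R_L) = √(100 × 364) = √36400

Z_qwt ≈ 191 Ω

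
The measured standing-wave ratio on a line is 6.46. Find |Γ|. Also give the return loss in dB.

|Γ| ≈ 0.732; return loss ≈ 2.71 dB

|Γ| = (S − 1)/(S + 1) = (6.46 − 1)/(6.46 + 1) = 5.46/7.46
RL = −20·log₁₀|Γ| = −20·log₁₀(0.732)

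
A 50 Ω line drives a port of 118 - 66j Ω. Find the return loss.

Γ = (68 − j66)/(168 − j66), |Γ| = 0.525
RL = −20·log₁₀|Γ| = −20·log₁₀(0.525)

RL ≈ 5.6 dB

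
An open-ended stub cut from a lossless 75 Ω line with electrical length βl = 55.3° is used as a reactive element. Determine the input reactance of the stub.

X_in ≈ -51.9 Ω (capacitive)

tan(βl) = 1.44
For an open-ended stub, Z_in = −jZ_0·cot(βl) = −jZ_0/tan(βl)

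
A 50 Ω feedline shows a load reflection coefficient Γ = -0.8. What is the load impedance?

Z_L = Z_0·(1 + Γ)/(1 − Γ) = 50·(0.2)/(1.8)

Z_L ≈ 5.56 Ω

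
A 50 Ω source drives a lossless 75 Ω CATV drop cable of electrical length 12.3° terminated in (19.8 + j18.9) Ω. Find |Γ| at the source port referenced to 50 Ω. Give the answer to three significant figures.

|Γ| ≈ 0.55

tan(βl) = 0.218
Z_in = Z_0·(Z_L + jZ_0·tanβl)/(Z_0 + jZ_L·tanβl) = 23.1 + j35.9 Ω
Γ_s = (Z_in − Z_s)/(Z_in + Z_s) = (-26.9 + j35.9)/(73.1 + j35.9), |Γ_s| = 0.55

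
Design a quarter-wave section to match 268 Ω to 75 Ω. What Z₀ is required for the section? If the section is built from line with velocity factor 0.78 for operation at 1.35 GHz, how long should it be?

Z_qwt ≈ 142 Ω; length ≈ 4.33 cm

Z_qwt = √(Z_0·R_L) = √(75 × 268) = √20100
λ = 0.78·c/f = 0.173 m, so l = λ/4 = 0.0433 m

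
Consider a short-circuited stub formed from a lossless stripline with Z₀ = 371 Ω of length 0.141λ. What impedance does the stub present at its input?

Z_in ≈ +j454 Ω

βl = 2π × 0.141 = 50.8°
tan(βl) = 1.22
For a short-circuited stub, Z_in = jZ_0·tan(βl)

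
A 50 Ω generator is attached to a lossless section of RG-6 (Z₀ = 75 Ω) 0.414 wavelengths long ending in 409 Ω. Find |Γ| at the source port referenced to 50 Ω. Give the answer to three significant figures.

|Γ| ≈ 0.75

βl = 2π × 0.414 = 149°
tan(βl) = -0.6
Z_in = Z_0·(Z_L + jZ_0·tanβl)/(Z_0 + jZ_L·tanβl) = 47.5 + j110 Ω
Γ_s = (Z_in − Z_s)/(Z_in + Z_s) = (-2.47 + j110)/(97.5 + j110), |Γ_s| = 0.75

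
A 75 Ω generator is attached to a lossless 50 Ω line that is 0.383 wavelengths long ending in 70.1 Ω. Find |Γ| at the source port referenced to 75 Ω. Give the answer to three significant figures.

βl = 2π × 0.383 = 138°
tan(βl) = -0.904
Z_in = Z_0·(Z_L + jZ_0·tanβl)/(Z_0 + jZ_L·tanβl) = 48.9 + j16.7 Ω
Γ_s = (Z_in − Z_s)/(Z_in + Z_s) = (-26.1 + j16.7)/(124 + j16.7), |Γ_s| = 0.248

|Γ| ≈ 0.248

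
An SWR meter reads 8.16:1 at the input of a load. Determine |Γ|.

|Γ| ≈ 0.782

|Γ| = (S − 1)/(S + 1) = (8.16 − 1)/(8.16 + 1) = 7.16/9.16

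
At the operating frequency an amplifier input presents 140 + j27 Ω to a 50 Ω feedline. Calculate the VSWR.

VSWR ≈ 2.92

Γ = (Z_L − Z_0)/(Z_L + Z_0) = (90 + j27)/(190 + j27)
|Γ| = 94/192 = 0.49
VSWR = (1 + |Γ|)/(1 − |Γ|) = 1.49/0.51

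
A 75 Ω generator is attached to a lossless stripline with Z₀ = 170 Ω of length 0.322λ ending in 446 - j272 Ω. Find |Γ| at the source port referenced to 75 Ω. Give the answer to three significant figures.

βl = 2π × 0.322 = 116°
tan(βl) = -2.06
Z_in = Z_0·(Z_L + jZ_0·tanβl)/(Z_0 + jZ_L·tanβl) = 67.9 + j111 Ω
Γ_s = (Z_in − Z_s)/(Z_in + Z_s) = (-7.13 + j111)/(143 + j111), |Γ_s| = 0.616

|Γ| ≈ 0.616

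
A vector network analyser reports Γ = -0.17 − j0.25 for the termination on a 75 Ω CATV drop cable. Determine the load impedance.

Z_L = Z_0·(1 + Γ)/(1 − Γ) = 75·(0.83 − j0.25)/(1.17 + j0.25)

Z_L ≈ 47.6 − j26.2 Ω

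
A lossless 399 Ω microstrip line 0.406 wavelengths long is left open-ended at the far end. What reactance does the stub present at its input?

X_in ≈ 595 Ω (inductive)

βl = 2π × 0.406 = 146°
tan(βl) = -0.67
For an open-ended stub, Z_in = −jZ_0·cot(βl) = −jZ_0/tan(βl)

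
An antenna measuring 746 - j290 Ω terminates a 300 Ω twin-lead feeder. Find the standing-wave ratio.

Γ = (Z_L − Z_0)/(Z_L + Z_0) = (446 − j290)/(1046 − j290)
|Γ| = 532/1090 = 0.49
VSWR = (1 + |Γ|)/(1 − |Γ|) = 1.49/0.51

VSWR ≈ 2.92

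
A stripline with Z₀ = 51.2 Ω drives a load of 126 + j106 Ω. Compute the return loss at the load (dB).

Γ = (74.8 + j106)/(177.2 + j106), |Γ| = 0.628
RL = −20·log₁₀|Γ| = −20·log₁₀(0.628)

RL ≈ 4.04 dB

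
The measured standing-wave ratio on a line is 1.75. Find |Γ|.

|Γ| = (S − 1)/(S + 1) = (1.75 − 1)/(1.75 + 1) = 0.75/2.75

|Γ| ≈ 0.273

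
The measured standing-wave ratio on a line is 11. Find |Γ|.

|Γ| ≈ 0.833

|Γ| = (S − 1)/(S + 1) = (11 − 1)/(11 + 1) = 10/12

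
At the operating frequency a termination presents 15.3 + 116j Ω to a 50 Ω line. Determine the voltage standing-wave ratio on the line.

VSWR ≈ 21.1

Γ = (Z_L − Z_0)/(Z_L + Z_0) = (-34.7 + j116)/(65.3 + j116)
|Γ| = 121/133 = 0.91
VSWR = (1 + |Γ|)/(1 − |Γ|) = 1.91/0.0904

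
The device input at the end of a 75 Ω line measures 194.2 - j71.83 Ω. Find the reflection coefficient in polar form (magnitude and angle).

Γ = (Z_L − Z_0)/(Z_L + Z_0) = (119.2 − j71.83)/(269.2 − j71.83)
|Γ| = 139/279 = 0.499

Γ ≈ 0.499 ∠ -16.1°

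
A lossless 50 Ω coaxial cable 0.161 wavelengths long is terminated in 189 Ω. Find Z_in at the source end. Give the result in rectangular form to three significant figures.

βl = 2π × 0.161 = 58°
tan(βl) = tan(58°) = 1.6
Z_in = Z_0·(Z_L + jZ_0·tanβl)/(Z_0 + jZ_L·tanβl)
     = 50·(189 + j79.9)/(50 + j302)

Z_in ≈ 17.9 − j28.3 Ω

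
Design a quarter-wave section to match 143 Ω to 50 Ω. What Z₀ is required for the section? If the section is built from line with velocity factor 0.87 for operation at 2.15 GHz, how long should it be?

Z_qwt ≈ 84.6 Ω; length ≈ 3.03 cm

Z_qwt = √(Z_0·R_L) = √(50 × 143) = √7150
λ = 0.87·c/f = 0.121 m, so l = λ/4 = 0.0303 m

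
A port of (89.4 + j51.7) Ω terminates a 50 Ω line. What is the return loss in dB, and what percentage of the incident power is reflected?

RL ≈ 7.19 dB; 19.1% of incident power reflected

Γ = (39.4 + j51.7)/(139.4 + j51.7), |Γ| = 0.437
RL = −20·log₁₀(0.437) = 7.19 dB
P_refl/P_inc = |Γ|² = 0.191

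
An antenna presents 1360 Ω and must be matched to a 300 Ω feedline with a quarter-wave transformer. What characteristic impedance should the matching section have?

Z_qwt = √(Z_0·R_L) = √(300 × 1360) = √408000

Z_qwt ≈ 639 Ω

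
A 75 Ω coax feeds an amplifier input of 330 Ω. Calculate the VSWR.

VSWR ≈ 4.4

For a purely resistive load, VSWR = R_L/Z_0 or Z_0/R_L (whichever > 1) = 330/75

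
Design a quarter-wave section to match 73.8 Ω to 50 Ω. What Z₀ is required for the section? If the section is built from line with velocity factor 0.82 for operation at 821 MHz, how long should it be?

Z_qwt ≈ 60.7 Ω; length ≈ 7.49 cm

Z_qwt = √(Z_0·R_L) = √(50 × 73.8) = √3690
λ = 0.82·c/f = 0.3 m, so l = λ/4 = 0.0749 m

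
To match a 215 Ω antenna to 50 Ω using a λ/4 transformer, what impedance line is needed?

Z_qwt = √(Z_0·R_L) = √(50 × 215) = √10750

Z_qwt ≈ 104 Ω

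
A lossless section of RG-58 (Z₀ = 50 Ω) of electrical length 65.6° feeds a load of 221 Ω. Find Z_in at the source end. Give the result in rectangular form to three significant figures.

tan(βl) = tan(65.6°) = 2.2
Z_in = Z_0·(Z_L + jZ_0·tanβl)/(Z_0 + jZ_L·tanβl)
     = 50·(221 + j110)/(50 + j487)

Z_in ≈ 13.5 − j21.3 Ω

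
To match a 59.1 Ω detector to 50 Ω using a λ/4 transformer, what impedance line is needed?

Z_qwt ≈ 54.4 Ω

Z_qwt = √(Z_0·R_L) = √(50 × 59.1) = √2955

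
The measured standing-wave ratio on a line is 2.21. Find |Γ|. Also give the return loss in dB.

|Γ| ≈ 0.377; return loss ≈ 8.47 dB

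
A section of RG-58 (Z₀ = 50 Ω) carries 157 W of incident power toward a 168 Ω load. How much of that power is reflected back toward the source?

Γ = (168 − 50)/(168 + 50) = 0.541
|Γ|² = 0.293
P_refl = |Γ|²·P_inc = 46 W, P_del = (1 − |Γ|²)·P_inc = 111 W

P_reflected ≈ 46 W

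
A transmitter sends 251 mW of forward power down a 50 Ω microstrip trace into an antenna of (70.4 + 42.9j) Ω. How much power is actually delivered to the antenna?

P_delivered ≈ 216 mW

|Γ| = |(20.4 + j42.9)/(120.4 + j42.9)| = 0.372
|Γ|² = 0.138
P_refl = |Γ|²·P_inc = 34.7 mW, P_del = (1 − |Γ|²)·P_inc = 216 mW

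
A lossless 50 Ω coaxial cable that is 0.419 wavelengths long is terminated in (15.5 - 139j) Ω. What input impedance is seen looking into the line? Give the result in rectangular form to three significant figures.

Z_in ≈ 60.9 + j284 Ω

βl = 2π × 0.419 = 151°
tan(βl) = tan(151°) = -0.558
Z_in = Z_0·(Z_L + jZ_0·tanβl)/(Z_0 + jZ_L·tanβl)
     = 50·(15.5 − j167)/(-27.6 − j8.65)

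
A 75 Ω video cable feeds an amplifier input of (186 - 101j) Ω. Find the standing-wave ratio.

VSWR ≈ 3.31

Γ = (Z_L − Z_0)/(Z_L + Z_0) = (111 − j101)/(261 − j101)
|Γ| = 150/280 = 0.536
VSWR = (1 + |Γ|)/(1 − |Γ|) = 1.54/0.464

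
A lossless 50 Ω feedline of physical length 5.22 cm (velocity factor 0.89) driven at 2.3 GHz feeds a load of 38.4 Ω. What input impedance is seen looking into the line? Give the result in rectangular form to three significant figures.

λ = v/f = 0.89·c / 2.3 GHz = 0.116 m
βl = 2π·l/λ = 2π × 0.45 = 162°
tan(βl) = tan(162°) = -0.327
Z_in = Z_0·(Z_L + jZ_0·tanβl)/(Z_0 + jZ_L·tanβl)
     = 50·(38.4 − j16.4)/(50 − j12.6)

Z_in ≈ 40 − j6.31 Ω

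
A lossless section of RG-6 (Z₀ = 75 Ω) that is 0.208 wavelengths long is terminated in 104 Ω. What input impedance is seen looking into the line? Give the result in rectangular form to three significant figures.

βl = 2π × 0.208 = 74.9°
tan(βl) = tan(74.9°) = 3.7
Z_in = Z_0·(Z_L + jZ_0·tanβl)/(Z_0 + jZ_L·tanβl)
     = 75·(104 + j278)/(75 + j385)

Z_in ≈ 55.9 − j9.37 Ω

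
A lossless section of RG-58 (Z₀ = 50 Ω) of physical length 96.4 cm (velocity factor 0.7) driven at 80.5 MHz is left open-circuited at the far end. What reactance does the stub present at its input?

λ = v/f = 0.7·c / 80.5 MHz = 2.61 m
βl = 2π·l/λ = 2π × 0.37 = 133°
tan(βl) = -1.07
For an open-circuited stub, Z_in = −jZ_0·cot(βl) = −jZ_0/tan(βl)

X_in ≈ 46.7 Ω (inductive)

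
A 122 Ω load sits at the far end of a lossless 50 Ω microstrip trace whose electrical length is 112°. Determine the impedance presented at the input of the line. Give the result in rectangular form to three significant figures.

tan(βl) = tan(112°) = -2.48
Z_in = Z_0·(Z_L + jZ_0·tanβl)/(Z_0 + jZ_L·tanβl)
     = 50·(122 − j124)/(50 − j302)

Z_in ≈ 23.2 + j16.4 Ω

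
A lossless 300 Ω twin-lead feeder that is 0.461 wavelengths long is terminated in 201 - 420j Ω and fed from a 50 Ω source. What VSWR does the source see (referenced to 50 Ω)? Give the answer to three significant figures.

βl = 2π × 0.461 = 166°
tan(βl) = -0.25
Z_in = Z_0·(Z_L + jZ_0·tanβl)/(Z_0 + jZ_L·tanβl) = 474 − j639 Ω
Γ_s = (Z_in − Z_s)/(Z_in + Z_s) = (424 − j639)/(524 − j639), |Γ_s| = 0.928
VSWR = (1 + |Γ_s|)/(1 − |Γ_s|)

VSWR ≈ 26.8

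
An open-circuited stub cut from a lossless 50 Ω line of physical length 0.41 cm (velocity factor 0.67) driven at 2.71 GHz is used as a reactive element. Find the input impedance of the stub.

λ = v/f = 0.67·c / 2.71 GHz = 0.0742 m
βl = 2π·l/λ = 2π × 0.0553 = 19.9°
tan(βl) = 0.362
For an open-circuited stub, Z_in = −jZ_0·cot(βl) = −jZ_0/tan(βl)

Z_in ≈ −j138 Ω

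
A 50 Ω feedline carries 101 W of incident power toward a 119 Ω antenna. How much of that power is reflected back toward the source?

Γ = (119 − 50)/(119 + 50) = 0.408
|Γ|² = 0.167
P_refl = |Γ|²·P_inc = 16.8 W, P_del = (1 − |Γ|²)·P_inc = 84.2 W

P_reflected ≈ 16.8 W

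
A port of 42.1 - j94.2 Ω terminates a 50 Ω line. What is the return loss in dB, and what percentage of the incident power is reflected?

Γ = (-7.9 − j94.2)/(92.1 − j94.2), |Γ| = 0.718
RL = −20·log₁₀(0.718) = 2.88 dB
P_refl/P_inc = |Γ|² = 0.515

RL ≈ 2.88 dB; 51.5% of incident power reflected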